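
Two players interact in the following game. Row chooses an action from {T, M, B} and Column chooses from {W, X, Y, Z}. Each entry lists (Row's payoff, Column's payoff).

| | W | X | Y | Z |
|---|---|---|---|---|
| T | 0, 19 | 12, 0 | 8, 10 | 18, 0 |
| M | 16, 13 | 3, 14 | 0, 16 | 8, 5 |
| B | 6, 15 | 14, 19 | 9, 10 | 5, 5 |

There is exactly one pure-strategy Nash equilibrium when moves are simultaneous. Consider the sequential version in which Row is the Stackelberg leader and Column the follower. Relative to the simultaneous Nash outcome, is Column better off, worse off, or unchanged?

unchanged

Column best-responds to each possible Row move:
- T → Column plays W (best of 19, 0, 10, 0); Row gets 0.
- M → Column plays Y (best of 13, 14, 16, 5); Row gets 0.
- B → Column plays X (best of 15, 19, 10, 5); Row gets 14.
Maximizing over 0, 0, 14, Row chooses B. Subgame-perfect outcome: (B, X) with payoffs (14, 19).
Under simultaneous play:
Row's best replies: W→M; X→B; Y→B; Z→T.
Column's best replies: T→W; M→Y; B→X.
The unique mutual best reply is (B, X), giving (14, 19).
Column earns 19 sequentially versus 19 at the Nash outcome: unchanged.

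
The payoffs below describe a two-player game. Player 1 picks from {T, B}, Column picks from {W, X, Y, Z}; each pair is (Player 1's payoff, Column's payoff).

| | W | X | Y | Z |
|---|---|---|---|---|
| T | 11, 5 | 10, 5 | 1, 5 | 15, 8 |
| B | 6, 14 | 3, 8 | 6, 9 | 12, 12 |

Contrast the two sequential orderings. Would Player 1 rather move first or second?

first

If Player 1 leads: Column's best replies are T→Z, B→W; Player 1's induced payoffs 15, 6; outcome (T, Z), payoffs (15, 8).
If Column leads: Player 1's best replies are W→T, X→T, Y→B, Z→T; Column's induced payoffs 5, 5, 9, 8; outcome (B, Y), payoffs (6, 9).
Player 1 gets 15 moving first and 6 moving second, so Player 1 prefers to move first.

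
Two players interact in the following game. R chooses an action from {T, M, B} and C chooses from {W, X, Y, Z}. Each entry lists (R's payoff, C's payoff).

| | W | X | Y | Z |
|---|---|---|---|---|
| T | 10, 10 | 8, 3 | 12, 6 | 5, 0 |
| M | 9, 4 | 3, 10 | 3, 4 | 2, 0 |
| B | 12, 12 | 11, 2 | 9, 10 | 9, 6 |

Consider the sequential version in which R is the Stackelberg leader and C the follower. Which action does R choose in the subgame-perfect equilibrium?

B

C best-responds to each possible R move:
- T: C compares 10, 3, 6, 0 and picks W; R would get 10.
- M: C compares 4, 10, 4, 0 and picks X; R would get 3.
- B: C compares 12, 2, 10, 6 and picks W; R would get 12.
R's induced payoffs are 10, 3, 12, so R commits to B. Subgame-perfect outcome: (B, W) with payoffs (12, 12).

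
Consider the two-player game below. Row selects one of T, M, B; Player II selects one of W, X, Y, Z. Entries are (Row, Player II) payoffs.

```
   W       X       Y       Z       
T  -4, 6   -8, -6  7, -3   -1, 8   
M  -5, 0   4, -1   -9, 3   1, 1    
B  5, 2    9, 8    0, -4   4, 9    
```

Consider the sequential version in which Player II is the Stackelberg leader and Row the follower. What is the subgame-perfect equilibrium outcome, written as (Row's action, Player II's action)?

(B, Z)

Row best-responds to each possible Player II move:
- W → Row plays B (best of -4, -5, 5); Player II gets 2.
- X → Row plays B (best of -8, 4, 9); Player II gets 8.
- Y → Row plays T (best of 7, -9, 0); Player II gets -3.
- Z → Row plays B (best of -1, 1, 4); Player II gets 9.
Among 2, 8, -3, 9, the best is 9 at Z. Subgame-perfect outcome: (B, Z) with payoffs (4, 9).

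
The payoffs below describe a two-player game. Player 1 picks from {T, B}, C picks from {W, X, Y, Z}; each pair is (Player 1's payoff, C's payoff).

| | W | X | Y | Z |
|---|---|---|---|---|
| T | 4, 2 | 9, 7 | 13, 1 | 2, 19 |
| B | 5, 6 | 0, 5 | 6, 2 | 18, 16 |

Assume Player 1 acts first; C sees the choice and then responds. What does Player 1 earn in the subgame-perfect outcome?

18

Solve by backward induction (Player 1 leads).
- T → C plays Z (best of 2, 7, 1, 19); Player 1 gets 2.
- B → C plays Z (best of 6, 5, 2, 16); Player 1 gets 18.
Among 2, 18, the best is 18 at B. Subgame-perfect outcome: (B, Z) with payoffs (18, 16).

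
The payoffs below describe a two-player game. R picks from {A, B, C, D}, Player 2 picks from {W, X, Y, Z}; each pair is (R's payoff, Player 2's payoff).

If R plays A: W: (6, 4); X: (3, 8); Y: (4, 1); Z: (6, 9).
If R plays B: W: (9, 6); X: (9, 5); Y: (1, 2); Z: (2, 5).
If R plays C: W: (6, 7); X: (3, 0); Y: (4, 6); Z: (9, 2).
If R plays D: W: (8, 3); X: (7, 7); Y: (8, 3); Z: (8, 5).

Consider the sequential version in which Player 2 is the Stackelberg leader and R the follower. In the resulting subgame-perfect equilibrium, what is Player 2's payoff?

6

Solve by backward induction (Player 2 leads).
- W: BR = B, leader payoff 6.
- X: BR = B, leader payoff 5.
- Y: BR = D, leader payoff 3.
- Z: BR = C, leader payoff 2.
Maximizing over 6, 5, 3, 2, Player 2 chooses W. Subgame-perfect outcome: (B, W) with payoffs (9, 6).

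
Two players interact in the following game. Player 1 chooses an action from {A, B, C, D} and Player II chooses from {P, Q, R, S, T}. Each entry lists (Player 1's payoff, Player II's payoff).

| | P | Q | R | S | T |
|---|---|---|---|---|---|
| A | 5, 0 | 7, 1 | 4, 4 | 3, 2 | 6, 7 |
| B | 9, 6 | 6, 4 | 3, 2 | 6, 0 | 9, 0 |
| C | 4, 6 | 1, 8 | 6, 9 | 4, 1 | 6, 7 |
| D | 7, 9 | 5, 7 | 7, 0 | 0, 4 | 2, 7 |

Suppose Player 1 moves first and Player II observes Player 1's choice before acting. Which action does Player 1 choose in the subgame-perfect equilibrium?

B

Solve by backward induction (Player 1 leads).
- A: Player II compares 0, 1, 4, 2, 7 and picks T; Player 1 would get 6.
- B: Player II compares 6, 4, 2, 0, 0 and picks P; Player 1 would get 9.
- C: Player II compares 6, 8, 9, 1, 7 and picks R; Player 1 would get 6.
- D: Player II compares 9, 7, 0, 4, 7 and picks P; Player 1 would get 7.
Player 1's induced payoffs are 6, 9, 6, 7, so Player 1 commits to B. Subgame-perfect outcome: (B, P) with payoffs (9, 6).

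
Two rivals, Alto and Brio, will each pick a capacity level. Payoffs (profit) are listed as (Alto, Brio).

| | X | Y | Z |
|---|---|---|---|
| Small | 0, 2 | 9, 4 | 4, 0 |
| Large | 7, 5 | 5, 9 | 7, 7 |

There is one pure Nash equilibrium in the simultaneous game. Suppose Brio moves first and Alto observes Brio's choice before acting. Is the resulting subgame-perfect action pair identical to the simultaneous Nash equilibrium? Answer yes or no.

no

Solve by backward induction (Brio leads).
- X → Alto plays Large (best of 0, 7); Brio gets 5.
- Y → Alto plays Small (best of 9, 5); Brio gets 4.
- Z → Alto plays Large (best of 4, 7); Brio gets 7.
Maximizing over 5, 4, 7, Brio chooses Z. Subgame-perfect outcome: (Large, Z) with payoffs (7, 7).
Under simultaneous play:
Alto's best replies: X→Large; Y→Small; Z→Large.
Brio's best replies: Small→Y; Large→Y.
Only (Small, Y) has each player best-responding; Nash payoffs (9, 4).
Sequential outcome (Large, Z) differs from the Nash profile (Small, Y).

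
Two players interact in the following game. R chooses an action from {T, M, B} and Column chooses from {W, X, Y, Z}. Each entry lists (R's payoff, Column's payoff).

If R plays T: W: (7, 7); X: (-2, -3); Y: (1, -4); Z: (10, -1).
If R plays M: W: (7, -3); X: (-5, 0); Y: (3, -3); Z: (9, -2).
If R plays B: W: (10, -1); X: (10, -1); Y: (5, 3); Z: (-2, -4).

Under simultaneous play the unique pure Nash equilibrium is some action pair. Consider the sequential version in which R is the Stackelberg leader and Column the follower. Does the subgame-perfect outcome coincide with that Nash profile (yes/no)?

no

Column best-responds to each possible R move:
- T → Column plays W (best of 7, -3, -4, -1); R gets 7.
- M → Column plays X (best of -3, 0, -3, -2); R gets -5.
- B → Column plays Y (best of -1, -1, 3, -4); R gets 5.
R's induced payoffs are 7, -5, 5, so R commits to T. Subgame-perfect outcome: (T, W) with payoffs (7, 7).
Now find the simultaneous Nash equilibrium.
R's best replies: W→B; X→B; Y→B; Z→T.
Column's best replies: T→W; M→X; B→Y.
Only (B, Y) has each player best-responding; Nash payoffs (5, 3).
Sequential outcome (T, W) differs from the Nash profile (B, Y).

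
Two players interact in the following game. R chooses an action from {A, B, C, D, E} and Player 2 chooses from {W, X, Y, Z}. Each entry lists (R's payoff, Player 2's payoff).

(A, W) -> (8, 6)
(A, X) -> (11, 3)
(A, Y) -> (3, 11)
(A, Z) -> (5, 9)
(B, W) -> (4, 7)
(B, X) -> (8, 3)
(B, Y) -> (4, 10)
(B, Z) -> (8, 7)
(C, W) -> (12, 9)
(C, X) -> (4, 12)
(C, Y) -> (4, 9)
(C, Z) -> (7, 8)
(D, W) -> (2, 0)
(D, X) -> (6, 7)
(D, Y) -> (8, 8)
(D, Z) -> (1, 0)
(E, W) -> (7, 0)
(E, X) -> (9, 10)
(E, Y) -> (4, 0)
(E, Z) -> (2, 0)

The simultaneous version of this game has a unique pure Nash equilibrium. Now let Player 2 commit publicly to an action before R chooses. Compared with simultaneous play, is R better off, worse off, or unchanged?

R best-responds to each possible Player 2 move:
- W: R compares 8, 4, 12, 2, 7 and picks C; Player 2 would get 9.
- X: R compares 11, 8, 4, 6, 9 and picks A; Player 2 would get 3.
- Y: R compares 3, 4, 4, 8, 4 and picks D; Player 2 would get 8.
- Z: R compares 5, 8, 7, 1, 2 and picks B; Player 2 would get 7.
Maximizing over 9, 3, 8, 7, Player 2 chooses W. Subgame-perfect outcome: (C, W) with payoffs (12, 9).
Under simultaneous play:
R's best replies: W→C; X→A; Y→D; Z→B.
Player 2's best replies: A→Y; B→Y; C→X; D→Y; E→X.
The unique mutual best reply is (D, Y), giving (8, 8).
R earns 12 sequentially versus 8 at the Nash outcome: better off.

better off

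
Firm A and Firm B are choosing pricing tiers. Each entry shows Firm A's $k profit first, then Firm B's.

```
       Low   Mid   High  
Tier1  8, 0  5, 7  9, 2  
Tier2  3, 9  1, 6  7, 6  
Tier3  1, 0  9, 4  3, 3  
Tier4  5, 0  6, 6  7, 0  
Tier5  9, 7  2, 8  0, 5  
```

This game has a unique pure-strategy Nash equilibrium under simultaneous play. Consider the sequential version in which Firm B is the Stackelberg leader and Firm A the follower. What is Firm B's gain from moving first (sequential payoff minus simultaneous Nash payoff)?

Firm A best-responds to each possible Firm B move:
- Low: Firm A compares 8, 3, 1, 5, 9 and picks Tier5; Firm B would get 7.
- Mid: Firm A compares 5, 1, 9, 6, 2 and picks Tier3; Firm B would get 4.
- High: Firm A compares 9, 7, 3, 7, 0 and picks Tier1; Firm B would get 2.
Maximizing over 7, 4, 2, Firm B chooses Low. Subgame-perfect outcome: (Tier5, Low) with payoffs (9, 7).
Under simultaneous play:
Firm A's best replies: Low→Tier5; Mid→Tier3; High→Tier1.
Firm B's best replies: Tier1→Mid; Tier2→Low; Tier3→Mid; Tier4→Mid; Tier5→Mid.
The unique mutual best reply is (Tier3, Mid), giving (9, 4).
Firm B's commitment gain: 7 − 4 = 3.

3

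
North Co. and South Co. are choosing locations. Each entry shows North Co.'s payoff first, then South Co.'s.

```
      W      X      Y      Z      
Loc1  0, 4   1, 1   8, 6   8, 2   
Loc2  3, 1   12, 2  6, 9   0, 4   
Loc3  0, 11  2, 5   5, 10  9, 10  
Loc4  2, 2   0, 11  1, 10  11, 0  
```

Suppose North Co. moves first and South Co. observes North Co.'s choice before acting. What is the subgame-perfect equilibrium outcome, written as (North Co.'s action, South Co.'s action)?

Work backward from South Co.'s decision.
- Loc1 → South Co. plays Y (best of 4, 1, 6, 2); North Co. gets 8.
- Loc2 → South Co. plays Y (best of 1, 2, 9, 4); North Co. gets 6.
- Loc3 → South Co. plays W (best of 11, 5, 10, 10); North Co. gets 0.
- Loc4 → South Co. plays X (best of 2, 11, 10, 0); North Co. gets 0.
Among 8, 6, 0, 0, the best is 8 at Loc1. Subgame-perfect outcome: (Loc1, Y) with payoffs (8, 6).

(Loc1, Y)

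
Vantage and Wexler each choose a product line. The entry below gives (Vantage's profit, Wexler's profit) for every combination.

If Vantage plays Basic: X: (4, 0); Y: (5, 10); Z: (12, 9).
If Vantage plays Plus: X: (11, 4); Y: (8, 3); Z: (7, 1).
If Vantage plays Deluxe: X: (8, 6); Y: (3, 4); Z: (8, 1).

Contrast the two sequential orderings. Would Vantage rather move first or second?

If Vantage leads: Wexler's best replies are Basic→Y, Plus→X, Deluxe→X; Vantage's induced payoffs 5, 11, 8; outcome (Plus, X), payoffs (11, 4).
If Wexler leads: Vantage's best replies are X→Plus, Y→Plus, Z→Basic; Wexler's induced payoffs 4, 3, 9; outcome (Basic, Z), payoffs (12, 9).
Vantage gets 11 moving first and 12 moving second, so Vantage prefers to move second.

second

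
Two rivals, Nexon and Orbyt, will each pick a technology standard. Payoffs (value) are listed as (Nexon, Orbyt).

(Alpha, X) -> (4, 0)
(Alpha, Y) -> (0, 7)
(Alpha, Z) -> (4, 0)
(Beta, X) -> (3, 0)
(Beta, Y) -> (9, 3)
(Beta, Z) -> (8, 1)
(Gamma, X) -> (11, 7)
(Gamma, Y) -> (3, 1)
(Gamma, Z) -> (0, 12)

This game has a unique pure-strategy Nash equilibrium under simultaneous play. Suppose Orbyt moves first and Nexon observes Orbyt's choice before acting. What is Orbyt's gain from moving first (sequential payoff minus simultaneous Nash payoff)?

Solve by backward induction (Orbyt leads).
- X: BR = Gamma, leader payoff 7.
- Y: BR = Beta, leader payoff 3.
- Z: BR = Beta, leader payoff 1.
Orbyt's induced payoffs are 7, 3, 1, so Orbyt commits to X. Subgame-perfect outcome: (Gamma, X) with payoffs (11, 7).
For the simultaneous game, intersect best replies.
Nexon's best replies: X→Gamma; Y→Beta; Z→Beta.
Orbyt's best replies: Alpha→Y; Beta→Y; Gamma→Z.
Only (Beta, Y) has each player best-responding; Nash payoffs (9, 3).
Orbyt's commitment gain: 7 − 3 = 4.

4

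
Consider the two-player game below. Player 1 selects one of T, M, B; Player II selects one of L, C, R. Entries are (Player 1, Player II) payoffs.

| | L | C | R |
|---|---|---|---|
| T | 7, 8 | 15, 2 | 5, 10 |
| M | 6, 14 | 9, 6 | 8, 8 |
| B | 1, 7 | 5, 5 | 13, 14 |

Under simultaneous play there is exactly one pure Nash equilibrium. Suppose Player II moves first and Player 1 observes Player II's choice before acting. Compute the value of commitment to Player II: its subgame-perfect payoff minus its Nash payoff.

0

Backward induction with Player II moving first.
- L: Player 1 compares 7, 6, 1 and picks T; Player II would get 8.
- C: Player 1 compares 15, 9, 5 and picks T; Player II would get 2.
- R: Player 1 compares 5, 8, 13 and picks B; Player II would get 14.
Among 8, 2, 14, the best is 14 at R. Subgame-perfect outcome: (B, R) with payoffs (13, 14).
For the simultaneous game, intersect best replies.
Player 1's best replies: L→T; C→T; R→B.
Player II's best replies: T→R; M→L; B→R.
The unique mutual best reply is (B, R), giving (13, 14).
Player II's commitment gain: 14 − 14 = 0.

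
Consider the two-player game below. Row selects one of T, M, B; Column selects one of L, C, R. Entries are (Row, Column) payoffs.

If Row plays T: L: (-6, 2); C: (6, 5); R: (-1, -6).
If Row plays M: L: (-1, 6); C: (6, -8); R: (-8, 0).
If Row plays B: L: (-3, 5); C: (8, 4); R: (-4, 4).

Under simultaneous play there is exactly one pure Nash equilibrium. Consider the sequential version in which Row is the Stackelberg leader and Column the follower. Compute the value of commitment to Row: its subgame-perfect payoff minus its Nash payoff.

7

Solve by backward induction (Row leads).
- T: Column compares 2, 5, -6 and picks C; Row would get 6.
- M: Column compares 6, -8, 0 and picks L; Row would get -1.
- B: Column compares 5, 4, 4 and picks L; Row would get -3.
Row's induced payoffs are 6, -1, -3, so Row commits to T. Subgame-perfect outcome: (T, C) with payoffs (6, 5).
For the simultaneous game, intersect best replies.
Row's best replies: L→M; C→B; R→T.
Column's best replies: T→C; M→L; B→L.
The unique mutual best reply is (M, L), giving (-1, 6).
Row's commitment gain: 6 − -1 = 7.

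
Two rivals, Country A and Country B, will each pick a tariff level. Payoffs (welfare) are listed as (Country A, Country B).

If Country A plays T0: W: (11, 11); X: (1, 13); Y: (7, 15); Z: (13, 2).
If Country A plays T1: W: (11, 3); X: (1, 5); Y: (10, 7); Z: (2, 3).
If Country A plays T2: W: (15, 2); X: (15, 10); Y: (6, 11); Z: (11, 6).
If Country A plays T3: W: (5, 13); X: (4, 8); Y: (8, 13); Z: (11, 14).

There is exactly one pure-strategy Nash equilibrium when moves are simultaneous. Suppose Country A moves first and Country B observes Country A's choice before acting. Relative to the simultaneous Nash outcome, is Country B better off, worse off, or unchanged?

better off

Country B best-responds to each possible Country A move:
- T0: BR = Y, leader payoff 7.
- T1: BR = Y, leader payoff 10.
- T2: BR = Y, leader payoff 6.
- T3: BR = Z, leader payoff 11.
Maximizing over 7, 10, 6, 11, Country A chooses T3. Subgame-perfect outcome: (T3, Z) with payoffs (11, 14).
Now find the simultaneous Nash equilibrium.
Country A's best replies: W→T2; X→T2; Y→T1; Z→T0.
Country B's best replies: T0→Y; T1→Y; T2→Y; T3→Z.
The unique mutual best reply is (T1, Y), giving (10, 7).
Country B earns 14 sequentially versus 7 at the Nash outcome: better off.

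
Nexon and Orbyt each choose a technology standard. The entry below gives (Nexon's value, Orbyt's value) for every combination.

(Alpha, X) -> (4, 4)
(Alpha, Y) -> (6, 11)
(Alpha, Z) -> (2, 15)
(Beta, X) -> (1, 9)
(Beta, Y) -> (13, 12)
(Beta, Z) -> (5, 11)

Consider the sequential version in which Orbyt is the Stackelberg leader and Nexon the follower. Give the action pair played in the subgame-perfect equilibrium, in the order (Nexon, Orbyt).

(Beta, Y)

Backward induction with Orbyt moving first.
- X: Nexon compares 4, 1 and picks Alpha; Orbyt would get 4.
- Y: Nexon compares 6, 13 and picks Beta; Orbyt would get 12.
- Z: Nexon compares 2, 5 and picks Beta; Orbyt would get 11.
Orbyt's induced payoffs are 4, 12, 11, so Orbyt commits to Y. Subgame-perfect outcome: (Beta, Y) with payoffs (13, 12).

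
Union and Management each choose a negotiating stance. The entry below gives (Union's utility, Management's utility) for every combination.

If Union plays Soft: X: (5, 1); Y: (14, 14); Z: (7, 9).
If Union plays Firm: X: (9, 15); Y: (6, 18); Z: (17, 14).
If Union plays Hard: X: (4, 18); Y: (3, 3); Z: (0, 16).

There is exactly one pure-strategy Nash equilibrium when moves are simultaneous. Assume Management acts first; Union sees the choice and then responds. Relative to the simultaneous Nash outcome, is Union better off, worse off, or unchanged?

worse off

Backward induction with Management moving first.
- X: Union compares 5, 9, 4 and picks Firm; Management would get 15.
- Y: Union compares 14, 6, 3 and picks Soft; Management would get 14.
- Z: Union compares 7, 17, 0 and picks Firm; Management would get 14.
Among 15, 14, 14, the best is 15 at X. Subgame-perfect outcome: (Firm, X) with payoffs (9, 15).
For the simultaneous game, intersect best replies.
Union's best replies: X→Firm; Y→Soft; Z→Firm.
Management's best replies: Soft→Y; Firm→Y; Hard→X.
Only (Soft, Y) has each player best-responding; Nash payoffs (14, 14).
Union earns 9 sequentially versus 14 at the Nash outcome: worse off.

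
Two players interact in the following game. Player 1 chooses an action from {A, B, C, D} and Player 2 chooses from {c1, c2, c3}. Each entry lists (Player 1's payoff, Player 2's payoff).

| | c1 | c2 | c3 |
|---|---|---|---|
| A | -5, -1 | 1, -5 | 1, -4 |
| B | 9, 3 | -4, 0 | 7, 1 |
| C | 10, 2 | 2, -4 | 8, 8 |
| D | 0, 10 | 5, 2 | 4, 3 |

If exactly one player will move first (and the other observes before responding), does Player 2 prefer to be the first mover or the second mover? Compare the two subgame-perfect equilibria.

If Player 1 leads: Player 2's best replies are A→c1, B→c1, C→c3, D→c1; Player 1's induced payoffs -5, 9, 8, 0; outcome (B, c1), payoffs (9, 3).
If Player 2 leads: Player 1's best replies are c1→C, c2→D, c3→C; Player 2's induced payoffs 2, 2, 8; outcome (C, c3), payoffs (8, 8).
Player 2 gets 8 moving first and 3 moving second, so Player 2 prefers to move first.

first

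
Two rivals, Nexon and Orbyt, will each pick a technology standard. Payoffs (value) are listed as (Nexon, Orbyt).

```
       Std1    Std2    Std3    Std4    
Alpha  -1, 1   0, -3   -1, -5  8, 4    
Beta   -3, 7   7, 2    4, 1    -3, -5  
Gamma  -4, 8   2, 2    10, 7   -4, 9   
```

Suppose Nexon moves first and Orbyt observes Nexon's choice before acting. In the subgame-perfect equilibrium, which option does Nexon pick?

Alpha

Solve by backward induction (Nexon leads).
- Alpha → Orbyt plays Std4 (best of 1, -3, -5, 4); Nexon gets 8.
- Beta → Orbyt plays Std1 (best of 7, 2, 1, -5); Nexon gets -3.
- Gamma → Orbyt plays Std4 (best of 8, 2, 7, 9); Nexon gets -4.
Among 8, -3, -4, the best is 8 at Alpha. Subgame-perfect outcome: (Alpha, Std4) with payoffs (8, 4).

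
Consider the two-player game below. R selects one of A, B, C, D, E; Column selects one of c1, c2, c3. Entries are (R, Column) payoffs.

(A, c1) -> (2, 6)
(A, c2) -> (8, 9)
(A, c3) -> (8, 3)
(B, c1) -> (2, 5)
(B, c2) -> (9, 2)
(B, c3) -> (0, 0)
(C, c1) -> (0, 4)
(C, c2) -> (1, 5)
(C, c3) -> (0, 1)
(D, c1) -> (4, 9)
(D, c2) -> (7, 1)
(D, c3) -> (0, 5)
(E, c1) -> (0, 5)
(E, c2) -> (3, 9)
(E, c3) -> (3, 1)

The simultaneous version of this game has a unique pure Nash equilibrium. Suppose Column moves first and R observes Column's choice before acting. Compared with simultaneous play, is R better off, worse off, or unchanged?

Backward induction with Column moving first.
- c1 → R plays D (best of 2, 2, 0, 4, 0); Column gets 9.
- c2 → R plays B (best of 8, 9, 1, 7, 3); Column gets 2.
- c3 → R plays A (best of 8, 0, 0, 0, 3); Column gets 3.
Maximizing over 9, 2, 3, Column chooses c1. Subgame-perfect outcome: (D, c1) with payoffs (4, 9).
For the simultaneous game, intersect best replies.
R's best replies: c1→D; c2→B; c3→A.
Column's best replies: A→c2; B→c1; C→c2; D→c1; E→c2.
Only (D, c1) has each player best-responding; Nash payoffs (4, 9).
R earns 4 sequentially versus 4 at the Nash outcome: unchanged.

unchanged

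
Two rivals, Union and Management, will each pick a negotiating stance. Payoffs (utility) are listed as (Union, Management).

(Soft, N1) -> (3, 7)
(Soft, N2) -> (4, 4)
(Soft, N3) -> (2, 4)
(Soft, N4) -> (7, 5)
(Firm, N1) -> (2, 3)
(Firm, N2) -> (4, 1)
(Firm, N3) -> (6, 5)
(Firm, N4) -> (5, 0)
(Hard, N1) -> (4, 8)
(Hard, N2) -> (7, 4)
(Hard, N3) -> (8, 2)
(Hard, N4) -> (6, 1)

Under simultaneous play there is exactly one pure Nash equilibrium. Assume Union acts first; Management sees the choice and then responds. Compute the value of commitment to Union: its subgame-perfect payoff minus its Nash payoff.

2

Management best-responds to each possible Union move:
- Soft: BR = N1, leader payoff 3.
- Firm: BR = N3, leader payoff 6.
- Hard: BR = N1, leader payoff 4.
Among 3, 6, 4, the best is 6 at Firm. Subgame-perfect outcome: (Firm, N3) with payoffs (6, 5).
For the simultaneous game, intersect best replies.
Union's best replies: N1→Hard; N2→Hard; N3→Hard; N4→Soft.
Management's best replies: Soft→N1; Firm→N3; Hard→N1.
The unique mutual best reply is (Hard, N1), giving (4, 8).
Union's commitment gain: 6 − 4 = 2.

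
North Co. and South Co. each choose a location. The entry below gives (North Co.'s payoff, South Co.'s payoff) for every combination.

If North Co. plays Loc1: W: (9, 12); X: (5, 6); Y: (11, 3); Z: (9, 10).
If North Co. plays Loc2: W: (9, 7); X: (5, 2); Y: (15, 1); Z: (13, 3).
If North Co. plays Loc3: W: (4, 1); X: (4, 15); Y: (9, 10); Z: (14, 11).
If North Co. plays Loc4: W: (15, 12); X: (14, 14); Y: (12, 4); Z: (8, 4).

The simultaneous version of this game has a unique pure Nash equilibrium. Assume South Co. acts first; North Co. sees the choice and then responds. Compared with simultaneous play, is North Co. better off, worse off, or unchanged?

North Co. best-responds to each possible South Co. move:
- W → North Co. plays Loc4 (best of 9, 9, 4, 15); South Co. gets 12.
- X → North Co. plays Loc4 (best of 5, 5, 4, 14); South Co. gets 14.
- Y → North Co. plays Loc2 (best of 11, 15, 9, 12); South Co. gets 1.
- Z → North Co. plays Loc3 (best of 9, 13, 14, 8); South Co. gets 11.
Among 12, 14, 1, 11, the best is 14 at X. Subgame-perfect outcome: (Loc4, X) with payoffs (14, 14).
Now find the simultaneous Nash equilibrium.
North Co.'s best replies: W→Loc4; X→Loc4; Y→Loc2; Z→Loc3.
South Co.'s best replies: Loc1→W; Loc2→W; Loc3→X; Loc4→X.
The unique mutual best reply is (Loc4, X), giving (14, 14).
North Co. earns 14 sequentially versus 14 at the Nash outcome: unchanged.

unchanged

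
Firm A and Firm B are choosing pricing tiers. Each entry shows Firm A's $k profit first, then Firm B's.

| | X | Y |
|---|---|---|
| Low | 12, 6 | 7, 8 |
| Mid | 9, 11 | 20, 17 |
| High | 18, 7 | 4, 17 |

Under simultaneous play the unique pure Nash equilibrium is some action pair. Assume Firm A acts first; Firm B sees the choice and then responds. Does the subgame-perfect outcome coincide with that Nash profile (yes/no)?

yes

Firm B best-responds to each possible Firm A move:
- Low: BR = Y, leader payoff 7.
- Mid: BR = Y, leader payoff 20.
- High: BR = Y, leader payoff 4.
Maximizing over 7, 20, 4, Firm A chooses Mid. Subgame-perfect outcome: (Mid, Y) with payoffs (20, 17).
For the simultaneous game, intersect best replies.
Firm A's best replies: X→High; Y→Mid.
Firm B's best replies: Low→Y; Mid→Y; High→Y.
Only (Mid, Y) has each player best-responding; Nash payoffs (20, 17).
Sequential outcome (Mid, Y) coincides with the Nash profile (Mid, Y).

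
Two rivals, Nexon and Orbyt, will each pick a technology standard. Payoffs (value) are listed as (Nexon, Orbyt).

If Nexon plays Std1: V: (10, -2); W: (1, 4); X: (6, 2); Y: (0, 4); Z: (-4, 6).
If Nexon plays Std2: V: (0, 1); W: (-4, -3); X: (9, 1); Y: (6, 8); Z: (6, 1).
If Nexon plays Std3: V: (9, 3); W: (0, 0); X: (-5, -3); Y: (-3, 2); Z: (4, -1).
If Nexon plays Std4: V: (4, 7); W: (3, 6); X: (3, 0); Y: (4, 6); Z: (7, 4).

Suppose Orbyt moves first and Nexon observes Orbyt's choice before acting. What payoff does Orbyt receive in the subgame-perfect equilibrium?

8

Nexon best-responds to each possible Orbyt move:
- V: Nexon compares 10, 0, 9, 4 and picks Std1; Orbyt would get -2.
- W: Nexon compares 1, -4, 0, 3 and picks Std4; Orbyt would get 6.
- X: Nexon compares 6, 9, -5, 3 and picks Std2; Orbyt would get 1.
- Y: Nexon compares 0, 6, -3, 4 and picks Std2; Orbyt would get 8.
- Z: Nexon compares -4, 6, 4, 7 and picks Std4; Orbyt would get 4.
Orbyt's induced payoffs are -2, 6, 1, 8, 4, so Orbyt commits to Y. Subgame-perfect outcome: (Std2, Y) with payoffs (6, 8).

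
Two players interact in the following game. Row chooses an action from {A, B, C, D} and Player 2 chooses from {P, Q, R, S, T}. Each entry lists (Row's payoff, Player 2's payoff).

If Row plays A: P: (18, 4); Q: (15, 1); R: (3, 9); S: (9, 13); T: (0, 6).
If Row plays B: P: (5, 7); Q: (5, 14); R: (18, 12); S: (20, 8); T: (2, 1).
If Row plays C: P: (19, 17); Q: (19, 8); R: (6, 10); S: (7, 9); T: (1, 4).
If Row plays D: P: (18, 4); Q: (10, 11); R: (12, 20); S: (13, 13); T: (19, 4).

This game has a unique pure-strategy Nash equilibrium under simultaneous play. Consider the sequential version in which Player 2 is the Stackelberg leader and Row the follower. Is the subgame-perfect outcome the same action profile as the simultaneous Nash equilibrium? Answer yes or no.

yes

Backward induction with Player 2 moving first.
- P: Row compares 18, 5, 19, 18 and picks C; Player 2 would get 17.
- Q: Row compares 15, 5, 19, 10 and picks C; Player 2 would get 8.
- R: Row compares 3, 18, 6, 12 and picks B; Player 2 would get 12.
- S: Row compares 9, 20, 7, 13 and picks B; Player 2 would get 8.
- T: Row compares 0, 2, 1, 19 and picks D; Player 2 would get 4.
Player 2's induced payoffs are 17, 8, 12, 8, 4, so Player 2 commits to P. Subgame-perfect outcome: (C, P) with payoffs (19, 17).
Under simultaneous play:
Row's best replies: P→C; Q→C; R→B; S→B; T→D.
Player 2's best replies: A→S; B→Q; C→P; D→R.
The unique mutual best reply is (C, P), giving (19, 17).
Sequential outcome (C, P) coincides with the Nash profile (C, P).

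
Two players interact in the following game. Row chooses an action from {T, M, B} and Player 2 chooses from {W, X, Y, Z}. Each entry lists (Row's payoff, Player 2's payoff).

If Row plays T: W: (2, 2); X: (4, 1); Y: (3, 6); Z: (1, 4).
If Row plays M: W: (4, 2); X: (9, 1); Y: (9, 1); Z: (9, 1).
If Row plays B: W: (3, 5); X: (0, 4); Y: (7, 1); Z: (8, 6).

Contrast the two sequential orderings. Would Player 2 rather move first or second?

second

If Row leads: Player 2's best replies are T→Y, M→W, B→Z; Row's induced payoffs 3, 4, 8; outcome (B, Z), payoffs (8, 6).
If Player 2 leads: Row's best replies are W→M, X→M, Y→M, Z→M; Player 2's induced payoffs 2, 1, 1, 1; outcome (M, W), payoffs (4, 2).
Player 2 gets 2 moving first and 6 moving second, so Player 2 prefers to move second.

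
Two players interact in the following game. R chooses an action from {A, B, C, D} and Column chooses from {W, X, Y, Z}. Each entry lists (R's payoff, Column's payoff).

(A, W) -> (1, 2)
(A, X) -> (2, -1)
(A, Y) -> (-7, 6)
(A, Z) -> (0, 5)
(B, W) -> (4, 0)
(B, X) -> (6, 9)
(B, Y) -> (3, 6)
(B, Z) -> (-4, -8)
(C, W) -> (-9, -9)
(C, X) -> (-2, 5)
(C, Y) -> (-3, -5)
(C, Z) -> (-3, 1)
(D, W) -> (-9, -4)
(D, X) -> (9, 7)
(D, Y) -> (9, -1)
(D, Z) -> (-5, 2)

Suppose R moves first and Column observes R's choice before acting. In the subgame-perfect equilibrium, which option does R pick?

D

Column best-responds to each possible R move:
- A: BR = Y, leader payoff -7.
- B: BR = X, leader payoff 6.
- C: BR = X, leader payoff -2.
- D: BR = X, leader payoff 9.
Among -7, 6, -2, 9, the best is 9 at D. Subgame-perfect outcome: (D, X) with payoffs (9, 7).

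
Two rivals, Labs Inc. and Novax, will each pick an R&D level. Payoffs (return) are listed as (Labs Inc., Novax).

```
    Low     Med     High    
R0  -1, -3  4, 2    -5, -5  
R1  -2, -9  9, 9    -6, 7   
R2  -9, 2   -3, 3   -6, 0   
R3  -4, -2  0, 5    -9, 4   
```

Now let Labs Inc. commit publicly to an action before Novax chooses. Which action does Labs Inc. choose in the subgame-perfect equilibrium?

R1

Novax best-responds to each possible Labs Inc. move:
- R0: BR = Med, leader payoff 4.
- R1: BR = Med, leader payoff 9.
- R2: BR = Med, leader payoff -3.
- R3: BR = Med, leader payoff 0.
Among 4, 9, -3, 0, the best is 9 at R1. Subgame-perfect outcome: (R1, Med) with payoffs (9, 9).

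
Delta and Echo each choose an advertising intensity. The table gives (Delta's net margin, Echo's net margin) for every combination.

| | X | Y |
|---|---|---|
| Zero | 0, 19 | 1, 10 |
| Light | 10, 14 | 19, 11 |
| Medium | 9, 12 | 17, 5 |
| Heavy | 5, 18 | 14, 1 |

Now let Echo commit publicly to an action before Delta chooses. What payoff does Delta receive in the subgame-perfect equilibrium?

Work backward from Delta's decision.
- X: Delta compares 0, 10, 9, 5 and picks Light; Echo would get 14.
- Y: Delta compares 1, 19, 17, 14 and picks Light; Echo would get 11.
Among 14, 11, the best is 14 at X. Subgame-perfect outcome: (Light, X) with payoffs (10, 14).

10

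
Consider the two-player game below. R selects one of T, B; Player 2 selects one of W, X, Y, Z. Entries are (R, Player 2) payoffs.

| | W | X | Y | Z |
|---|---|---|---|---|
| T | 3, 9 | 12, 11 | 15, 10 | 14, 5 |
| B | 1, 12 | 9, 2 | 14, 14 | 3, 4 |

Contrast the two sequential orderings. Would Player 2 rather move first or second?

second

If R leads: Player 2's best replies are T→X, B→Y; R's induced payoffs 12, 14; outcome (B, Y), payoffs (14, 14).
If Player 2 leads: R's best replies are W→T, X→T, Y→T, Z→T; Player 2's induced payoffs 9, 11, 10, 5; outcome (T, X), payoffs (12, 11).
Player 2 gets 11 moving first and 14 moving second, so Player 2 prefers to move second.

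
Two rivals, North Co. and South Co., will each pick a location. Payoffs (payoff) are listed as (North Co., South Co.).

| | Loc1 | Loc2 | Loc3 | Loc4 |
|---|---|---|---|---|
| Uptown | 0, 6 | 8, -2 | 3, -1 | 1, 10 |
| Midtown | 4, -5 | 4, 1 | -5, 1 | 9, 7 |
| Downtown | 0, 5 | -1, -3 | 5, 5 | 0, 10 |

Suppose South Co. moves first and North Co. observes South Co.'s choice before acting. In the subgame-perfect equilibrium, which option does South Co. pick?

Solve by backward induction (South Co. leads).
- Loc1: BR = Midtown, leader payoff -5.
- Loc2: BR = Uptown, leader payoff -2.
- Loc3: BR = Downtown, leader payoff 5.
- Loc4: BR = Midtown, leader payoff 7.
South Co.'s induced payoffs are -5, -2, 5, 7, so South Co. commits to Loc4. Subgame-perfect outcome: (Midtown, Loc4) with payoffs (9, 7).

Loc4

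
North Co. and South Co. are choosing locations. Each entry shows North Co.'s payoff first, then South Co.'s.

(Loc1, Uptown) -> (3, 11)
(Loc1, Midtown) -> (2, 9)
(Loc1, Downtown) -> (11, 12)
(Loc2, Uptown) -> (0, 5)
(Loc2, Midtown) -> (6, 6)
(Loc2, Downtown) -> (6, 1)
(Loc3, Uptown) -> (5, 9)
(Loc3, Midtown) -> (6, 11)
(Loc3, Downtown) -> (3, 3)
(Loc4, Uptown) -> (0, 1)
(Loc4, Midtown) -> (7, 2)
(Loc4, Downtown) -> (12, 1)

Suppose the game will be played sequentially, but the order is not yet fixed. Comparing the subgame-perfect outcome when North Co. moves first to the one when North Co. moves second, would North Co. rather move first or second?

first

If North Co. leads: South Co.'s best replies are Loc1→Downtown, Loc2→Midtown, Loc3→Midtown, Loc4→Midtown; North Co.'s induced payoffs 11, 6, 6, 7; outcome (Loc1, Downtown), payoffs (11, 12).
If South Co. leads: North Co.'s best replies are Uptown→Loc3, Midtown→Loc4, Downtown→Loc4; South Co.'s induced payoffs 9, 2, 1; outcome (Loc3, Uptown), payoffs (5, 9).
North Co. gets 11 moving first and 5 moving second, so North Co. prefers to move first.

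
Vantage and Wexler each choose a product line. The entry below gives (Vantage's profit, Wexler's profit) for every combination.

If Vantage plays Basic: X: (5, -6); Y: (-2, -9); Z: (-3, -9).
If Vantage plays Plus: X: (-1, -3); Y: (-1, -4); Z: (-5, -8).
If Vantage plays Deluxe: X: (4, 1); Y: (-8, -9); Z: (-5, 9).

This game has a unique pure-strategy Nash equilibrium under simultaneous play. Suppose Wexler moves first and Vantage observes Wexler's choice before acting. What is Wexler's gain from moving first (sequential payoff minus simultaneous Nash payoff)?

Backward induction with Wexler moving first.
- X: BR = Basic, leader payoff -6.
- Y: BR = Plus, leader payoff -4.
- Z: BR = Basic, leader payoff -9.
Maximizing over -6, -4, -9, Wexler chooses Y. Subgame-perfect outcome: (Plus, Y) with payoffs (-1, -4).
Under simultaneous play:
Vantage's best replies: X→Basic; Y→Plus; Z→Basic.
Wexler's best replies: Basic→X; Plus→X; Deluxe→Z.
Only (Basic, X) has each player best-responding; Nash payoffs (5, -6).
Wexler's commitment gain: -4 − -6 = 2.

2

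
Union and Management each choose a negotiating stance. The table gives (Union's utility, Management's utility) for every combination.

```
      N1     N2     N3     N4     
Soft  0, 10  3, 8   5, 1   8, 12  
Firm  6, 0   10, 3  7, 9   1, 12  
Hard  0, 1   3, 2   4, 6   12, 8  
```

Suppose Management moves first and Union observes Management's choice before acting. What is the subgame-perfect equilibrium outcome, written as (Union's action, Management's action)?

Solve by backward induction (Management leads).
- N1 → Union plays Firm (best of 0, 6, 0); Management gets 0.
- N2 → Union plays Firm (best of 3, 10, 3); Management gets 3.
- N3 → Union plays Firm (best of 5, 7, 4); Management gets 9.
- N4 → Union plays Hard (best of 8, 1, 12); Management gets 8.
Management's induced payoffs are 0, 3, 9, 8, so Management commits to N3. Subgame-perfect outcome: (Firm, N3) with payoffs (7, 9).

(Firm, N3)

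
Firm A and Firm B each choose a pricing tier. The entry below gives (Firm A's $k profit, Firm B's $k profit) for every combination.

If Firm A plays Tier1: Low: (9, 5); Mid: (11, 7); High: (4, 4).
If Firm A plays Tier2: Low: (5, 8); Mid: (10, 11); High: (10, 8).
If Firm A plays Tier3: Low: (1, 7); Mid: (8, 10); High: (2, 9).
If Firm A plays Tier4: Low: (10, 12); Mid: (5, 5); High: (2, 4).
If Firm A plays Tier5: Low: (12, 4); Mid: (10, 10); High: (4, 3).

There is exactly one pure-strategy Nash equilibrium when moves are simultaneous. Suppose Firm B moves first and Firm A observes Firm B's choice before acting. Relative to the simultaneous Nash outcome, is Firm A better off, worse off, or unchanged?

worse off

Solve by backward induction (Firm B leads).
- Low → Firm A plays Tier5 (best of 9, 5, 1, 10, 12); Firm B gets 4.
- Mid → Firm A plays Tier1 (best of 11, 10, 8, 5, 10); Firm B gets 7.
- High → Firm A plays Tier2 (best of 4, 10, 2, 2, 4); Firm B gets 8.
Among 4, 7, 8, the best is 8 at High. Subgame-perfect outcome: (Tier2, High) with payoffs (10, 8).
Under simultaneous play:
Firm A's best replies: Low→Tier5; Mid→Tier1; High→Tier2.
Firm B's best replies: Tier1→Mid; Tier2→Mid; Tier3→Mid; Tier4→Low; Tier5→Mid.
Only (Tier1, Mid) has each player best-responding; Nash payoffs (11, 7).
Firm A earns 10 sequentially versus 11 at the Nash outcome: worse off.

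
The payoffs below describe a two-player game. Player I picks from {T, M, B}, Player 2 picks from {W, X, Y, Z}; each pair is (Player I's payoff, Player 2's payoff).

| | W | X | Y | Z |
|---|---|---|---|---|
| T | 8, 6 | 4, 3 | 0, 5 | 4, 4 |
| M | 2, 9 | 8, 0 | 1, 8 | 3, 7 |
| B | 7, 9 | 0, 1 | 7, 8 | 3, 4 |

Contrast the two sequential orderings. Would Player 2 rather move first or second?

If Player I leads: Player 2's best replies are T→W, M→W, B→W; Player I's induced payoffs 8, 2, 7; outcome (T, W), payoffs (8, 6).
If Player 2 leads: Player I's best replies are W→T, X→M, Y→B, Z→T; Player 2's induced payoffs 6, 0, 8, 4; outcome (B, Y), payoffs (7, 8).
Player 2 gets 8 moving first and 6 moving second, so Player 2 prefers to move first.

first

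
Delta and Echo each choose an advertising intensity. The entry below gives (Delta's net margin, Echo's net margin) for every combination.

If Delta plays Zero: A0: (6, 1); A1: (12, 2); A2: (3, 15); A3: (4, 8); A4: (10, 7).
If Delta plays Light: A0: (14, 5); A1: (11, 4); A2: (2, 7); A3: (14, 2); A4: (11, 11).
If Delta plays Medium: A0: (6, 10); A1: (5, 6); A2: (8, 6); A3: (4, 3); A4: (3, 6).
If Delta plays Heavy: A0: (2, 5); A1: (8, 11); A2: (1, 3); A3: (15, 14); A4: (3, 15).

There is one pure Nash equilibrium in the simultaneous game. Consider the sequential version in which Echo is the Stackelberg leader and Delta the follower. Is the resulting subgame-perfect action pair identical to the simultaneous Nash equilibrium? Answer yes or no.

no

Work backward from Delta's decision.
- A0 → Delta plays Light (best of 6, 14, 6, 2); Echo gets 5.
- A1 → Delta plays Zero (best of 12, 11, 5, 8); Echo gets 2.
- A2 → Delta plays Medium (best of 3, 2, 8, 1); Echo gets 6.
- A3 → Delta plays Heavy (best of 4, 14, 4, 15); Echo gets 14.
- A4 → Delta plays Light (best of 10, 11, 3, 3); Echo gets 11.
Among 5, 2, 6, 14, 11, the best is 14 at A3. Subgame-perfect outcome: (Heavy, A3) with payoffs (15, 14).
For the simultaneous game, intersect best replies.
Delta's best replies: A0→Light; A1→Zero; A2→Medium; A3→Heavy; A4→Light.
Echo's best replies: Zero→A2; Light→A4; Medium→A0; Heavy→A4.
The unique mutual best reply is (Light, A4), giving (11, 11).
Sequential outcome (Heavy, A3) differs from the Nash profile (Light, A4).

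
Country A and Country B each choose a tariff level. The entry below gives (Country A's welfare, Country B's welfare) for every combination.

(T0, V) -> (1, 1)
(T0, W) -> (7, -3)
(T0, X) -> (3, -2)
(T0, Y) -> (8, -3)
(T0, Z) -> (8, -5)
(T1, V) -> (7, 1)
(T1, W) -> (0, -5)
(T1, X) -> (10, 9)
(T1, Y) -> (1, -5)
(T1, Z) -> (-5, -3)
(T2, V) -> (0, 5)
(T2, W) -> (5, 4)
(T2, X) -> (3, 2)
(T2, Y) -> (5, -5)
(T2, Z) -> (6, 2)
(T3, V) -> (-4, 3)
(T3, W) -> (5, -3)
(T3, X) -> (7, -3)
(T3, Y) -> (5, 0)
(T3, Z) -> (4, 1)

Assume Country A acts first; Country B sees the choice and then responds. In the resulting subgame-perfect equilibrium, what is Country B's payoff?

Backward induction with Country A moving first.
- T0: Country B compares 1, -3, -2, -3, -5 and picks V; Country A would get 1.
- T1: Country B compares 1, -5, 9, -5, -3 and picks X; Country A would get 10.
- T2: Country B compares 5, 4, 2, -5, 2 and picks V; Country A would get 0.
- T3: Country B compares 3, -3, -3, 0, 1 and picks V; Country A would get -4.
Country A's induced payoffs are 1, 10, 0, -4, so Country A commits to T1. Subgame-perfect outcome: (T1, X) with payoffs (10, 9).

9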